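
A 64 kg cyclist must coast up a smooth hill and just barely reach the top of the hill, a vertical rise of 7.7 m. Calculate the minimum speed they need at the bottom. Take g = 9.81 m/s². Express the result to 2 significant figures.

At the top they are momentarily at rest, so all KE converts to PE: ½mv² = mgh
v = √(2gh) = √(2 × 9.81 × 7.7) = 12.29 m/s

v = 12 m/s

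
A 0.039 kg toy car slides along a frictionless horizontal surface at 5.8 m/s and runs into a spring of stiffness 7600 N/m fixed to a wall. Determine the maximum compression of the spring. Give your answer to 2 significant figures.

At max compression the car is momentarily at rest: ½mv² = ½kx²
x = v√(m/k) = 5.8 × √(0.039/7600) = 0.01314 m

x = 0.013 m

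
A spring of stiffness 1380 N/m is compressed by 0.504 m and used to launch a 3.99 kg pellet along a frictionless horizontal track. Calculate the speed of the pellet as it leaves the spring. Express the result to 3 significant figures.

v = 9.37 m/s

The pellet leaves the spring when the spring is at natural length, so ½kx² = ½mv²
v = x√(k/m) = 0.504 × √(1380/3.99) = 9.373 m/s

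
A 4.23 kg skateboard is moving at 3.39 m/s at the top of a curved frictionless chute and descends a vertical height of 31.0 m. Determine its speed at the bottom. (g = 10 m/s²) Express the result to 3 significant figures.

v = 25.1 m/s

Energy conservation between the two points: ½mv₀² + mgh = ½mv²
The mass cancels from both sides.
v² = v₀² + 2gh = (3.39)² + 2(10)(31.0) = 631.49
v = √631.49 = 25.13 m/s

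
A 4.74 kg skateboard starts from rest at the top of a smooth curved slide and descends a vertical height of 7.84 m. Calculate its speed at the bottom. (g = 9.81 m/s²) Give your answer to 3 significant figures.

v = 12.4 m/s

Equating total energy at the two states: mgh = ½mv²
v = √(2gh) = √(2 × 9.81 × 7.84) = √153.82 = 12.40 m/s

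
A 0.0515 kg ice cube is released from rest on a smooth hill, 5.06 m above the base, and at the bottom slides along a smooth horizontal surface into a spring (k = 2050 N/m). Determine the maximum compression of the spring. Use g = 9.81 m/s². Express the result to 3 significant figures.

x = 0.0499 m

At max compression the cube is momentarily at rest: mgh = ½kx²
x = √(2mgh/k) = √(2 × 0.0515 × 9.81 × 5.06 / 2050) = 0.04994 m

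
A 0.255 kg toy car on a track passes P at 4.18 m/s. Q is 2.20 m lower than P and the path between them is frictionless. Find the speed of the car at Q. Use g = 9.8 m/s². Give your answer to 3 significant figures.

v = 7.78 m/s

Energy conservation between the two points: ½mv₀² + mgh = ½mv²
v² = v₀² + 2gh = (4.18)² + 2(9.8)(2.20) = 60.592
v = √60.592 = 7.784 m/s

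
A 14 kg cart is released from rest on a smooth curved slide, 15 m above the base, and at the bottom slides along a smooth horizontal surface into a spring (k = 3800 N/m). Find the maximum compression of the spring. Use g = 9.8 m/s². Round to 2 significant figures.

x = 1.0 m

Gravitational PE at the top equals spring PE at max compression: mgh = ½kx²
x = √(2mgh/k) = √(2 × 14 × 9.8 × 15 / 3800) = 1.041 m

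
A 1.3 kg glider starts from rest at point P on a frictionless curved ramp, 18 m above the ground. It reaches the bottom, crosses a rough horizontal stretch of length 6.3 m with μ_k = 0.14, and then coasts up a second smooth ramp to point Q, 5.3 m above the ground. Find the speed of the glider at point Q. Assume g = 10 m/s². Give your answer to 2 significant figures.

v = 15 m/s

Energy at P: mgh₁ = (1.3)(10)(18) = 234.00 J
Friction loss: W_f = μ_k mg d = 11.47 J
At Q: ½mv² + mgh₂ = mgh₁ − W_f
½mv² = 234.00 − 11.47 − 68.900 = 153.63 J
v = √(2 × 153.63/1.3) = 15.37 m/s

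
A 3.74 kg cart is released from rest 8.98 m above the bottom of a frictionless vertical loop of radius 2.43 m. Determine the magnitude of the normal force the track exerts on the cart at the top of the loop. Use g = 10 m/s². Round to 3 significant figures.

N = 89.4 N

Energy from release to top (height 2r): mgh = ½mv_top² + mg(2r)
v_top² = 2g(h − 2r) = 2(10)(8.98 − 4.860) = 82.400 m²/s²
At the top, both N and weight point toward the centre: N + mg = mv_top²/r
N = m(v_top²/r − g) = 3.74(82.400/2.43 − 10) = 89.42 N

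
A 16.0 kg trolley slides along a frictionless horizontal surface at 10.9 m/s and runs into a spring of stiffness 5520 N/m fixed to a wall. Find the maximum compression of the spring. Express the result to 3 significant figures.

All KE is stored as spring PE at maximum compression: ½mv² = ½kx²
x = v√(m/k) = 10.9 × √(16.0/5520) = 0.5868 m

x = 0.587 m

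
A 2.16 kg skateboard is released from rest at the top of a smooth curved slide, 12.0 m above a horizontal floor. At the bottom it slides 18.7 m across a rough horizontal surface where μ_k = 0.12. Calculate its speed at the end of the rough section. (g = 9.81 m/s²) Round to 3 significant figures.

v = 13.8 m/s

Energy bookkeeping (friction removes W_f = μ_k N d):
mgh = ½mv² + μ_k m g d
W_f = μ_k mg d = (0.12)(2.16)(9.81)(18.7) = 47.55 J
½mv² = mgh − W_f = 254.28 − 47.55 = 206.73 J
v = √(2 × 206.73/2.16) = 13.84 m/s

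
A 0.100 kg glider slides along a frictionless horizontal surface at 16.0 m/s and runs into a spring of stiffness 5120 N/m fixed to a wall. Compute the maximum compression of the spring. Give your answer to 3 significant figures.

At max compression the glider is momentarily at rest: ½mv² = ½kx²
x = v√(m/k) = 16.0 × √(0.100/5120) = 0.07071 m

x = 0.0707 m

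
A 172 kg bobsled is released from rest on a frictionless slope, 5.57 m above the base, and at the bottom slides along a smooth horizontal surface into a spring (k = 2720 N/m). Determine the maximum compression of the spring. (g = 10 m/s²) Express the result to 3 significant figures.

At max compression the bobsled is momentarily at rest: mgh = ½kx²
x = √(2mgh/k) = √(2 × 172 × 10 × 5.57 / 2720) = 2.654 m

x = 2.65 m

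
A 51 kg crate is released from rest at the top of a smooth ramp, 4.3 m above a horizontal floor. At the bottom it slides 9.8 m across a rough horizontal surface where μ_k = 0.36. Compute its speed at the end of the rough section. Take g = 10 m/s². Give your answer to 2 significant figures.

Energy bookkeeping (friction removes W_f = μ_k N d):
mgh = ½mv² + μ_k m g d
W_f = μ_k mg d = (0.36)(51)(10)(9.8) = 1799 J
½mv² = mgh − W_f = 2193.0 − 1799 = 393.72 J
v = √(2 × 393.72/51) = 3.929 m/s

v = 3.9 m/s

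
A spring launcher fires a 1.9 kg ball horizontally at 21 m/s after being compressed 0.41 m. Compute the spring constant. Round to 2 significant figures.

k = 5000 N/m

Spring PE at full compression equals KE at release: ½kx² = ½mv²
k = mv²/x² = (1.9)(21)²/(0.41)² = 4985 N/m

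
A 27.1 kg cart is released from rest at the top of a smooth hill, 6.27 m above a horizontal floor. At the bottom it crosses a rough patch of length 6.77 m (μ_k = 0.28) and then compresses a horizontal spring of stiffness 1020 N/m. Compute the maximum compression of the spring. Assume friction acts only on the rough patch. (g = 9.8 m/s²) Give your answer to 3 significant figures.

Initial energy: E₁ = mgh = (27.1)(9.8)(6.27) = 1665.2 J
Friction removes W_f = μ_k mg d = (0.28)(27.1)(9.8)(6.77) = 503.4 J
Energy reaching the spring: E = 1665.2 − 503.4 = 1161.8 J
At max compression ½kx² = E ⇒ x = √(2E/k) = √(2 × 1161.8/1020) = 1.509 m

x = 1.51 m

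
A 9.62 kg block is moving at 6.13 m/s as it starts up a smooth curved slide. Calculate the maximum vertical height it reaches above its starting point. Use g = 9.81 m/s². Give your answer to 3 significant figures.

Setting KE at the bottom equal to PE gained: ½mv² = mgh
h = v²/(2g) = 6.13²/(2 × 9.81) = 1.915 m

h = 1.92 m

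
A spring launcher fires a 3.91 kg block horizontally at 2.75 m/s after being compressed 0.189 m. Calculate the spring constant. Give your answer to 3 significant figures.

k = 828 N/m

Energy stored in the spring equals the launch KE: ½kx² = ½mv²
k = mv²/x² = (3.91)(2.75)²/(0.189)² = 827.8 N/m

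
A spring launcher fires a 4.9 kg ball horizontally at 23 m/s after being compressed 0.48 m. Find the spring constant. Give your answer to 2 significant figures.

Spring PE at full compression equals KE at release: ½kx² = ½mv²
k = mv²/x² = (4.9)(23)²/(0.48)² = 11250 N/m

k = 11000 N/m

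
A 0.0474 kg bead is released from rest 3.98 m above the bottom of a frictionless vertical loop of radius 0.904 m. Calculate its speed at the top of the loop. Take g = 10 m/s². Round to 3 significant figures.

Energy conservation: mgh = ½mv_top² + mg(2r)
v_top² = 2g(h − 2r) = 2(10)(3.98 − 1.808) = 43.44
v_top = 6.591 m/s

v = 6.59 m/s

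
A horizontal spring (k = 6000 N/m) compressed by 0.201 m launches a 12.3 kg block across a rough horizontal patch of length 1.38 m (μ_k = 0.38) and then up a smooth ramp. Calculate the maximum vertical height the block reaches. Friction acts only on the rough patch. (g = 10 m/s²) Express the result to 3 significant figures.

h = 0.461 m

Spring energy: E₀ = ½kx² = ½(6000)(0.201)² = 121.20 J
Friction: W_f = μ_k mg d = (0.38)(12.3)(10)(1.38) = 64.50 J
Energy at base of ramp: E = 121.20 − 64.50 = 56.702 J
At max height all remaining energy is PE: mgh = E ⇒ h = E/(mg) = 56.702/(12.3 × 10) = 0.4610 m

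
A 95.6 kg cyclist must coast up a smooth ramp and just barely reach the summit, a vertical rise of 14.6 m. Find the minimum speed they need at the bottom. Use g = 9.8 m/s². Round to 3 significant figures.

At the top they are momentarily at rest, so all KE converts to PE: ½mv² = mgh
v = √(2gh) = √(2 × 9.8 × 14.6) = 16.92 m/s

v = 16.9 m/s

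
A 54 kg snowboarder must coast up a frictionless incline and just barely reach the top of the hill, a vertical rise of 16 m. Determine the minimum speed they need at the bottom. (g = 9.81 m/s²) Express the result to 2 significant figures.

At the top they are momentarily at rest, so all KE converts to PE: ½mv² = mgh
v = √(2gh) = √(2 × 9.81 × 16) = 17.72 m/s

v = 18 m/s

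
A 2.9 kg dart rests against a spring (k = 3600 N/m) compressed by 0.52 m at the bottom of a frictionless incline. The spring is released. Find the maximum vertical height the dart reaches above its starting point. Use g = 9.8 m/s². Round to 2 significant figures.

At maximum height the dart is at rest, so ½kx² = mgh
h = kx²/(2mg) = (3600)(0.52)²/(2 × 2.9 × 9.8) = 17.13 m

h = 17 m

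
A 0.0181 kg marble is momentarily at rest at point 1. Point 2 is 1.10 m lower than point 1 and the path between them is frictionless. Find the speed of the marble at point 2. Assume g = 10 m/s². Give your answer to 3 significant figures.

Mechanical energy is conserved (no friction): mgh = ½mv²
v = √(2gh) = √(2 × 10 × 1.10) = √22.000 = 4.690 m/s

v = 4.69 m/s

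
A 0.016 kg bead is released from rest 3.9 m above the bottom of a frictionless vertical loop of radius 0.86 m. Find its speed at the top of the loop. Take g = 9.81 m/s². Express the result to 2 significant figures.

v = 6.5 m/s

Energy conservation: mgh = ½mv_top² + mg(2r)
v_top² = 2g(h − 2r) = 2(9.81)(3.9 − 1.720) = 42.77
v_top = 6.540 m/s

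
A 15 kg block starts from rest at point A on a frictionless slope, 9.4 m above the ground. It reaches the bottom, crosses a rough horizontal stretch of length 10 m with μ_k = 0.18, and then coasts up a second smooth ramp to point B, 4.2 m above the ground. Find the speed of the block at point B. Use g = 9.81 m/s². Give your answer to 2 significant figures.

v = 8.2 m/s

Energy at A: mgh₁ = (15)(9.81)(9.4) = 1383.2 J
Friction loss: W_f = μ_k mg d = 264.9 J
At B: ½mv² + mgh₂ = mgh₁ − W_f
½mv² = 1383.2 − 264.9 − 618.03 = 500.31 J
v = √(2 × 500.31/15) = 8.167 m/s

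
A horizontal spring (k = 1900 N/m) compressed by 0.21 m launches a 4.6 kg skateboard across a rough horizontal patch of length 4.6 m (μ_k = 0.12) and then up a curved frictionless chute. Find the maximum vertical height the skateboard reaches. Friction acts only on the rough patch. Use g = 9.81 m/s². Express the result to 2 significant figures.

Spring energy: E₀ = ½kx² = ½(1900)(0.21)² = 41.895 J
Friction: W_f = μ_k mg d = (0.12)(4.6)(9.81)(4.6) = 24.91 J
Energy at base of ramp: E = 41.895 − 24.91 = 16.985 J
At max height all remaining energy is PE: mgh = E ⇒ h = E/(mg) = 16.985/(4.6 × 9.81) = 0.3764 m

h = 0.38 m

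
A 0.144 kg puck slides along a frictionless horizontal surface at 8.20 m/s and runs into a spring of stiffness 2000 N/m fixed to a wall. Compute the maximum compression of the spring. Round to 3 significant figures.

x = 0.0696 m

Conservation of energy between contact and max compression: ½mv² = ½kx²
x = v√(m/k) = 8.20 × √(0.144/2000) = 0.06958 m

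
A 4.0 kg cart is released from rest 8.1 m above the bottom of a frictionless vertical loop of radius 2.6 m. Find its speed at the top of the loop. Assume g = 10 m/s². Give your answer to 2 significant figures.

v = 7.6 m/s

Energy conservation: mgh = ½mv_top² + mg(2r)
v_top² = 2g(h − 2r) = 2(10)(8.1 − 5.200) = 58.00
v_top = 7.616 m/s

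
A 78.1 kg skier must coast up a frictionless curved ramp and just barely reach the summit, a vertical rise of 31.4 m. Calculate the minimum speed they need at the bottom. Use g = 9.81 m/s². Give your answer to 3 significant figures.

At the top they are momentarily at rest, so all KE converts to PE: ½mv² = mgh
v = √(2gh) = √(2 × 9.81 × 31.4) = 24.82 m/s

v = 24.8 m/s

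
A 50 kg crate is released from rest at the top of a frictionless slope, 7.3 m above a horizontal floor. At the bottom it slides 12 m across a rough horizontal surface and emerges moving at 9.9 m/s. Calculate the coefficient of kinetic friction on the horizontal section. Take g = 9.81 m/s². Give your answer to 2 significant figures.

Applying the work–energy principle:
mgh = ½mv² + μ_k m g d
mgh = 3580.7 J; ½mv² = 2450.2 J
W_f = 3580.7 − 2450.2 = 1130 J
μ_k = W_f/(mg·d) = 1130/(490.5 × 12) = 0.1920

μ_k = 0.19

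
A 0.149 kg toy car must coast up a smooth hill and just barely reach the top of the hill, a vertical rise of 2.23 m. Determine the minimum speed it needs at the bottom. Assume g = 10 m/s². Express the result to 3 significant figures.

At the top it is momentarily at rest, so all KE converts to PE: ½mv² = mgh
v = √(2gh) = √(2 × 10 × 2.23) = 6.678 m/s

v = 6.68 m/s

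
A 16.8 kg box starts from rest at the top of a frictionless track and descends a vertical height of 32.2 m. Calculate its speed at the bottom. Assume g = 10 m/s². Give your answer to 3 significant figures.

Energy conservation between the two points: mgh = ½mv²
v = √(2gh) = √(2 × 10 × 32.2) = √644.00 = 25.38 m/s

v = 25.4 m/s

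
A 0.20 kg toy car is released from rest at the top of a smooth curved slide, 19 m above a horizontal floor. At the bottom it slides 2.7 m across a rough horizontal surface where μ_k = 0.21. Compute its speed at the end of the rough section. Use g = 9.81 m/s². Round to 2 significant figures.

Energy bookkeeping (friction removes W_f = μ_k N d):
mgh = ½mv² + μ_k m g d
W_f = μ_k mg d = (0.21)(0.20)(9.81)(2.7) = 1.112 J
½mv² = mgh − W_f = 37.278 − 1.112 = 36.166 J
v = √(2 × 36.166/0.20) = 19.02 m/s

v = 19 m/s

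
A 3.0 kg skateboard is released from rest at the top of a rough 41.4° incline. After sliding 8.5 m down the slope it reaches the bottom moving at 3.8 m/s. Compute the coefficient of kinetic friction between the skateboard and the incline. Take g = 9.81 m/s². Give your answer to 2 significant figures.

μ_k = 0.77

Energy balance down the incline: mg L sinθ − ½mv² = μ_k (mg cosθ) L
mgL sinθ = 165.43 J; ½mv² = 21.660 J
W_f = 165.43 − 21.660 = 143.8 J
μ_k = W_f/(mg cosθ · L) = 143.8/(22.08 × 8.5) = 0.7662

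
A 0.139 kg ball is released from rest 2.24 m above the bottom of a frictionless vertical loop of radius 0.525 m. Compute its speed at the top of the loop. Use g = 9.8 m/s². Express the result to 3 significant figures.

Energy conservation: mgh = ½mv_top² + mg(2r)
v_top² = 2g(h − 2r) = 2(9.8)(2.24 − 1.050) = 23.32
v_top = 4.829 m/s

v = 4.83 m/s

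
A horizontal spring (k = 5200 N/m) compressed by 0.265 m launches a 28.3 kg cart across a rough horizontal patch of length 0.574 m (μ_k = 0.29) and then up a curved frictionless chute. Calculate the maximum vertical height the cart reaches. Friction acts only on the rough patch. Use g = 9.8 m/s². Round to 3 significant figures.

h = 0.492 m

Spring energy: E₀ = ½kx² = ½(5200)(0.265)² = 182.59 J
Friction: W_f = μ_k mg d = (0.29)(28.3)(9.8)(0.574) = 46.17 J
Energy at base of ramp: E = 182.59 − 46.17 = 136.42 J
At max height all remaining energy is PE: mgh = E ⇒ h = E/(mg) = 136.42/(28.3 × 9.8) = 0.4919 m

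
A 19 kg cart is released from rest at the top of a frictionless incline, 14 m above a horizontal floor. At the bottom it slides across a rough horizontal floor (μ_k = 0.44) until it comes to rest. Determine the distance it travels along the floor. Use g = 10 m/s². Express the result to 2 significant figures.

d = 32 m

Energy at the top = energy at the end + work done against friction:
At rest all PE has been dissipated by friction: mgh = μ_k m g d
d = h/μ_k = 14/0.44 = 31.82 m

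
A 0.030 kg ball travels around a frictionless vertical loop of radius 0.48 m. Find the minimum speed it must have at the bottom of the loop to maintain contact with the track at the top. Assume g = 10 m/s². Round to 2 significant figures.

v = 4.9 m/s

At the top: mg = mv_top²/r ⇒ v_top² = gr = 4.800 m²/s²
Energy from bottom to top (height 2r): ½mv_bot² = ½mv_top² + mg(2r)
v_bot² = gr + 4gr = 5gr = 24.00
v_bot = √(5gr) = 4.899 m/s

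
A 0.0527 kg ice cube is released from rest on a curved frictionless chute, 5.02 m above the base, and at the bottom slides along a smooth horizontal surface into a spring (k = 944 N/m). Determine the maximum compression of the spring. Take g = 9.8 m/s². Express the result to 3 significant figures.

x = 0.0741 m

Gravitational PE at the top equals spring PE at max compression: mgh = ½kx²
x = √(2mgh/k) = √(2 × 0.0527 × 9.8 × 5.02 / 944) = 0.07411 m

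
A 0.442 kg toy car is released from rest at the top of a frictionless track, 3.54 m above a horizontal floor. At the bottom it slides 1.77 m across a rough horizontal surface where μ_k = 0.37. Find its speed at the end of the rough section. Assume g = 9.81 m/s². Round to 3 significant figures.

Energy at the top = energy at the end + work done against friction:
mgh = ½mv² + μ_k m g d
W_f = μ_k mg d = (0.37)(0.442)(9.81)(1.77) = 2.840 J
½mv² = mgh − W_f = 15.350 − 2.840 = 12.510 J
v = √(2 × 12.510/0.442) = 7.524 m/s

v = 7.52 m/s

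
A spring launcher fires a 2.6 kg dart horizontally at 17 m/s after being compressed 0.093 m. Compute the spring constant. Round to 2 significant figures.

k = 87000 N/m

Spring PE at full compression equals KE at release: ½kx² = ½mv²
k = mv²/x² = (2.6)(17)²/(0.093)² = 86877 N/m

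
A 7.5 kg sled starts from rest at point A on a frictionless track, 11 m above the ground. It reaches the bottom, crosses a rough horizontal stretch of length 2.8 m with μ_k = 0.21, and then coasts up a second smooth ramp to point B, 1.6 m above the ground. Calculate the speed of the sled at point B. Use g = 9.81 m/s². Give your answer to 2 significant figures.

Energy at A: mgh₁ = (7.5)(9.81)(11) = 809.33 J
Friction loss: W_f = μ_k mg d = 43.26 J
At B: ½mv² + mgh₂ = mgh₁ − W_f
½mv² = 809.33 − 43.26 − 117.72 = 648.34 J
v = √(2 × 648.34/7.5) = 13.15 m/s

v = 13 m/s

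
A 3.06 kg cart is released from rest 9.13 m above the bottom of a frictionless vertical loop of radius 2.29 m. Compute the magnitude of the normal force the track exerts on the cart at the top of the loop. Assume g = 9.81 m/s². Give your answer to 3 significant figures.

N = 89.3 N

Energy from release to top (height 2r): mgh = ½mv_top² + mg(2r)
v_top² = 2g(h − 2r) = 2(9.81)(9.13 − 4.580) = 89.271 m²/s²
At the top, both N and weight point toward the centre: N + mg = mv_top²/r
N = m(v_top²/r − g) = 3.06(89.271/2.29 − 9.81) = 89.27 N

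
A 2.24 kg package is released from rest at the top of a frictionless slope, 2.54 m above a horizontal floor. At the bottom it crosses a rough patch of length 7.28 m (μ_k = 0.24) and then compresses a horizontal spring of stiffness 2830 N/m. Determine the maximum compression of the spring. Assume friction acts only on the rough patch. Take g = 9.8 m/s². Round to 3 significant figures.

x = 0.111 m

Initial energy: E₁ = mgh = (2.24)(9.8)(2.54) = 55.758 J
Friction removes W_f = μ_k mg d = (0.24)(2.24)(9.8)(7.28) = 38.35 J
Energy reaching the spring: E = 55.758 − 38.35 = 17.404 J
At max compression ½kx² = E ⇒ x = √(2E/k) = √(2 × 17.404/2830) = 0.1109 m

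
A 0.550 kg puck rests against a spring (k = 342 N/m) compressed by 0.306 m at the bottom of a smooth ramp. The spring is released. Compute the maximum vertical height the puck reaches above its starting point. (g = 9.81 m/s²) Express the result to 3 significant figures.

h = 2.97 m

All spring PE becomes gravitational PE at the highest point: ½kx² = mgh
h = kx²/(2mg) = (342)(0.306)²/(2 × 0.550 × 9.81) = 2.968 m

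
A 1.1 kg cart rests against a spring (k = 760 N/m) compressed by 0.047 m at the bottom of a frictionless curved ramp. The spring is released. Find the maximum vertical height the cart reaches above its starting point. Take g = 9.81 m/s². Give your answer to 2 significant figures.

At maximum height the cart is at rest, so ½kx² = mgh
h = kx²/(2mg) = (760)(0.047)²/(2 × 1.1 × 9.81) = 0.07779 m

h = 0.078 m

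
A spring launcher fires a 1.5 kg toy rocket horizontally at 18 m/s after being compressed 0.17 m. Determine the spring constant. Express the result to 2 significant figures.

Energy stored in the spring equals the launch KE: ½kx² = ½mv²
k = mv²/x² = (1.5)(18)²/(0.17)² = 16817 N/m

k = 17000 N/m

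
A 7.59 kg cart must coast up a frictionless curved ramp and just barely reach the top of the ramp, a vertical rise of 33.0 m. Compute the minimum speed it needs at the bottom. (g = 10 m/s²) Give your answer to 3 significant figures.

v = 25.7 m/s

At the top it is momentarily at rest, so all KE converts to PE: ½mv² = mgh
v = √(2gh) = √(2 × 10 × 33.0) = 25.69 m/s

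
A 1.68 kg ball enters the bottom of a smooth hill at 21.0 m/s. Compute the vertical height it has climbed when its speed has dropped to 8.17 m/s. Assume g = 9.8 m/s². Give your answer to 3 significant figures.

h = 19.1 m

Conservation of energy: ½mv₁² = ½mv₂² + mgh
h = (v₁² − v₂²)/(2g) = (21.0² − 8.17²)/(2 × 9.8) = 19.09 m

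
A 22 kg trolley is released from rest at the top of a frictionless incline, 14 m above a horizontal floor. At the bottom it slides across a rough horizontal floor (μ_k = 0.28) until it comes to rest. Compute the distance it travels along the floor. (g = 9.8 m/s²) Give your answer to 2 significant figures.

Energy bookkeeping (friction removes W_f = μ_k N d):
At rest all PE has been dissipated by friction: mgh = μ_k m g d
d = h/μ_k = 14/0.28 = 50.00 m

d = 50 m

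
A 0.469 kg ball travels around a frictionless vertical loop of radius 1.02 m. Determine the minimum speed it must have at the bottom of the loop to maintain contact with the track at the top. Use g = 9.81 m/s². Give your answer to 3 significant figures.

v = 7.07 m/s

At the top: mg = mv_top²/r ⇒ v_top² = gr = 10.01 m²/s²
Energy from bottom to top (height 2r): ½mv_bot² = ½mv_top² + mg(2r)
v_bot² = gr + 4gr = 5gr = 50.03
v_bot = √(5gr) = 7.073 m/s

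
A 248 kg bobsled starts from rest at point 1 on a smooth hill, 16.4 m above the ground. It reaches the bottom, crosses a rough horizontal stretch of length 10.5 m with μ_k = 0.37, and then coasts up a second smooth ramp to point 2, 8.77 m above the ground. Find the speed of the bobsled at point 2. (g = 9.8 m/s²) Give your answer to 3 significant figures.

Energy at 1: mgh₁ = (248)(9.8)(16.4) = 39859 J
Friction loss: W_f = μ_k mg d = 9442 J
At 2: ½mv² + mgh₂ = mgh₁ − W_f
½mv² = 39859 − 9442 − 21315 = 9101.8 J
v = √(2 × 9101.8/248) = 8.567 m/s

v = 8.57 m/s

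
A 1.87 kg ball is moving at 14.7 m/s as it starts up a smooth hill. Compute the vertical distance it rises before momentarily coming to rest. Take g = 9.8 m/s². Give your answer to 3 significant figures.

By energy conservation, ½mv² = mgh
h = v²/(2g) = 14.7²/(2 × 9.8) = 11.02 m

h = 11.0 m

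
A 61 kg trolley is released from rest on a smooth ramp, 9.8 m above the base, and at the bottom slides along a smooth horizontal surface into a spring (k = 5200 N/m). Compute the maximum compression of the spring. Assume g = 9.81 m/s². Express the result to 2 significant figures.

At max compression the trolley is momentarily at rest: mgh = ½kx²
x = √(2mgh/k) = √(2 × 61 × 9.81 × 9.8 / 5200) = 1.502 m

x = 1.5 m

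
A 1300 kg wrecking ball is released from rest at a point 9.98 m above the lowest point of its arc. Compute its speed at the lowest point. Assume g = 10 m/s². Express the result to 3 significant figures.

By conservation of mechanical energy, mgh = ½mv²
The mass cancels from both sides.
v = √(2gh) = √(2 × 10 × 9.98) = √199.60 = 14.13 m/s

v = 14.1 m/s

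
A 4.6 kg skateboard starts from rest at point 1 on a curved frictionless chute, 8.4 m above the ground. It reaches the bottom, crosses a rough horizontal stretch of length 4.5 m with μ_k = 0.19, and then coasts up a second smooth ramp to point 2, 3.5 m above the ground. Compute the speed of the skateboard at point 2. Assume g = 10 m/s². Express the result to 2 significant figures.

Energy at 1: mgh₁ = (4.6)(10)(8.4) = 386.40 J
Friction loss: W_f = μ_k mg d = 39.33 J
At 2: ½mv² + mgh₂ = mgh₁ − W_f
½mv² = 386.40 − 39.33 − 161.00 = 186.07 J
v = √(2 × 186.07/4.6) = 8.994 m/s

v = 9.0 m/s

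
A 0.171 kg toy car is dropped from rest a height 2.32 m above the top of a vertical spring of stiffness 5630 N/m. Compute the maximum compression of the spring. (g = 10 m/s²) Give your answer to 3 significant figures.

x = 0.0378 m

Measuring PE from the top of the relaxed spring, at max compression the car has dropped H + x with zero KE, so:
mg(H + x) = ½kx²
½(5630)x² − (0.171)(10)x − (0.171)(10)(2.32) = 0
2815x² − 1.710x − 3.967 = 0
x = [1.710 + √(2.924 + 44671)]/(2 × 2815) = 0.03785 m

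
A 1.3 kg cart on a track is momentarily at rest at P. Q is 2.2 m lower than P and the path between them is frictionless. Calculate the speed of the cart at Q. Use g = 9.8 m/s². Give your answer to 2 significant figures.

Equating total energy at the two states: mgh = ½mv²
v = √(2gh) = √(2 × 9.8 × 2.2) = √43.120 = 6.567 m/s

v = 6.6 m/s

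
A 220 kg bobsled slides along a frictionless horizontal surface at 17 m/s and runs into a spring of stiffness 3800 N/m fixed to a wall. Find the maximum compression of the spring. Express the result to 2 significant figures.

Conservation of energy between contact and max compression: ½mv² = ½kx²
x = v√(m/k) = 17 × √(220/3800) = 4.090 m

x = 4.1 m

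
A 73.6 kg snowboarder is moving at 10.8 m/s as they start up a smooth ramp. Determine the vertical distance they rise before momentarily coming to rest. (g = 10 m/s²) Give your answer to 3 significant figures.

Setting KE at the bottom equal to PE gained: ½mv² = mgh
h = v²/(2g) = 10.8²/(2 × 10) = 5.832 m

h = 5.83 m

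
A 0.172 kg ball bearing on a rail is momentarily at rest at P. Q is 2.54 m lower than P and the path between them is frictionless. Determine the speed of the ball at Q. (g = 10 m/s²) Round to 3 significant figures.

Energy conservation between the two points: mgh = ½mv²
v = √(2gh) = √(2 × 10 × 2.54) = √50.800 = 7.127 m/s

v = 7.13 m/s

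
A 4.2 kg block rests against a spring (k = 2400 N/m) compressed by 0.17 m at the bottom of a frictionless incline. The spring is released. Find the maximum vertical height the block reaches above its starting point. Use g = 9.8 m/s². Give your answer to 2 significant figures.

h = 0.84 m

At maximum height the block is at rest, so ½kx² = mgh
h = kx²/(2mg) = (2400)(0.17)²/(2 × 4.2 × 9.8) = 0.8426 m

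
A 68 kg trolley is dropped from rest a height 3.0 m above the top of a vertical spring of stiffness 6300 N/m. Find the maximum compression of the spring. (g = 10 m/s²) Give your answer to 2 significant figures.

x = 0.92 m

Measuring PE from the top of the relaxed spring, at max compression the trolley has dropped H + x with zero KE, so:
mg(H + x) = ½kx²
½(6300)x² − (68)(10)x − (68)(10)(3.0) = 0
3150x² − 680.0x − 2040 = 0
x = [680.0 + √(462400 + 2.5704e+07)]/(2 × 3150) = 0.9199 m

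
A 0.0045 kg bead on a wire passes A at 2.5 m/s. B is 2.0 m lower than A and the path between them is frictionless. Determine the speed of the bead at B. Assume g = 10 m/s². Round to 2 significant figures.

v = 6.8 m/s

By conservation of mechanical energy, ½mv₀² + mgh = ½mv²
The mass cancels from both sides.
v² = v₀² + 2gh = (2.5)² + 2(10)(2.0) = 46.250
v = √46.250 = 6.801 m/s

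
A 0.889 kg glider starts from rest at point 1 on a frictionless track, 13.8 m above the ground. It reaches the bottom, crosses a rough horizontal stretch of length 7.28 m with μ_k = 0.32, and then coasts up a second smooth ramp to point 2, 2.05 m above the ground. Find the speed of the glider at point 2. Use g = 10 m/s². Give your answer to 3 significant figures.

v = 13.7 m/s

Energy at 1: mgh₁ = (0.889)(10)(13.8) = 122.68 J
Friction loss: W_f = μ_k mg d = 20.71 J
At 2: ½mv² + mgh₂ = mgh₁ − W_f
½mv² = 122.68 − 20.71 − 18.224 = 83.747 J
v = √(2 × 83.747/0.889) = 13.73 m/s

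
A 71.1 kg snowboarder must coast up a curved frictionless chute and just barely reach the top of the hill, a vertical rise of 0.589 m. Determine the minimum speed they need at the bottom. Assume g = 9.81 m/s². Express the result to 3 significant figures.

v = 3.40 m/s

At the top they are momentarily at rest, so all KE converts to PE: ½mv² = mgh
v = √(2gh) = √(2 × 9.81 × 0.589) = 3.399 m/s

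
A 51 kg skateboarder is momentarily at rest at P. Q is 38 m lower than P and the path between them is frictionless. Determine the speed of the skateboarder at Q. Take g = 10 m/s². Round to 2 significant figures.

Energy conservation between the two points: mgh = ½mv²
The mass cancels from both sides.
v = √(2gh) = √(2 × 10 × 38) = √760.00 = 27.57 m/s

v = 28 m/s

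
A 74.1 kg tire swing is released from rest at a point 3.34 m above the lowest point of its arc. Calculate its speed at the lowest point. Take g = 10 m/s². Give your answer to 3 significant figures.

v = 8.17 m/s

Energy conservation between the two points: mgh = ½mv²
v = √(2gh) = √(2 × 10 × 3.34) = √66.800 = 8.173 m/s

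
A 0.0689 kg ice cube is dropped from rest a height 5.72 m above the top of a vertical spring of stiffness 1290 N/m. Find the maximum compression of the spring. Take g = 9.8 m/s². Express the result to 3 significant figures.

x = 0.0779 m

Let x be the compression. The total drop is H + x, and the cube is instantaneously at rest at max compression, so energy conservation gives:
mg(H + x) = ½kx²
½(1290)x² − (0.0689)(9.8)x − (0.0689)(9.8)(5.72) = 0
645.0x² − 0.6752x − 3.862 = 0
x = [0.6752 + √(0.4559 + 9964.6)]/(2 × 645.0) = 0.07791 m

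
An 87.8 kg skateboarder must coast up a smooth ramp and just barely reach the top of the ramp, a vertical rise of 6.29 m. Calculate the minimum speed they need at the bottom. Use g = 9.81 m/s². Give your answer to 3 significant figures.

v = 11.1 m/s

At the top they are momentarily at rest, so all KE converts to PE: ½mv² = mgh
v = √(2gh) = √(2 × 9.81 × 6.29) = 11.11 m/s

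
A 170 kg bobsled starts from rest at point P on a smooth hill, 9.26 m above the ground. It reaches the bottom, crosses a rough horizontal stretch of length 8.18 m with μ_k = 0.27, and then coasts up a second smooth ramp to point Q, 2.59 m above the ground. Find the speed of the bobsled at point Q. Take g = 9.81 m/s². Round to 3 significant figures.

v = 9.36 m/s

Energy at P: mgh₁ = (170)(9.81)(9.26) = 15443 J
Friction loss: W_f = μ_k mg d = 3683 J
At Q: ½mv² + mgh₂ = mgh₁ − W_f
½mv² = 15443 − 3683 − 4319.3 = 7440.3 J
v = √(2 × 7440.3/170) = 9.356 m/s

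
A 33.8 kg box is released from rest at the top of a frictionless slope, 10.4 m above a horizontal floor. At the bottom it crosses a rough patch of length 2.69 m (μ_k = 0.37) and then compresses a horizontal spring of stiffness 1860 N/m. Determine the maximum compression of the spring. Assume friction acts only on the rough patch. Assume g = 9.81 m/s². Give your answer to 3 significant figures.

x = 1.83 m

Initial energy: E₁ = mgh = (33.8)(9.81)(10.4) = 3448.4 J
Friction removes W_f = μ_k mg d = (0.37)(33.8)(9.81)(2.69) = 330.0 J
Energy reaching the spring: E = 3448.4 − 330.0 = 3118.4 J
At max compression ½kx² = E ⇒ x = √(2E/k) = √(2 × 3118.4/1860) = 1.831 m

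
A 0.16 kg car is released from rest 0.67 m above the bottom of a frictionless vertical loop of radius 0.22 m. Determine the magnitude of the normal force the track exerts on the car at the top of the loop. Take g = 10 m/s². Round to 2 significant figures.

N = 1.7 N

Energy from release to top (height 2r): mgh = ½mv_top² + mg(2r)
v_top² = 2g(h − 2r) = 2(10)(0.67 − 0.4400) = 4.6000 m²/s²
At the top, both N and weight point toward the centre: N + mg = mv_top²/r
N = m(v_top²/r − g) = 0.16(4.6000/0.22 − 10) = 1.745 N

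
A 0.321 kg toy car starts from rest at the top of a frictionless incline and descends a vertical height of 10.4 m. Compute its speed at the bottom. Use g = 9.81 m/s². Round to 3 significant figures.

Mechanical energy is conserved (no friction): mgh = ½mv²
v = √(2gh) = √(2 × 9.81 × 10.4) = √204.05 = 14.28 m/s

v = 14.3 m/s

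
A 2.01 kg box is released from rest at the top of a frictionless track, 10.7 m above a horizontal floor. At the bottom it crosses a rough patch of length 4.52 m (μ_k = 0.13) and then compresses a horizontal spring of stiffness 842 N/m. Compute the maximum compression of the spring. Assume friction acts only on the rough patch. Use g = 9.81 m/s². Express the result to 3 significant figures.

x = 0.688 m

Initial energy: E₁ = mgh = (2.01)(9.81)(10.7) = 210.98 J
Friction removes W_f = μ_k mg d = (0.13)(2.01)(9.81)(4.52) = 11.59 J
Energy reaching the spring: E = 210.98 − 11.59 = 199.40 J
At max compression ½kx² = E ⇒ x = √(2E/k) = √(2 × 199.40/842) = 0.6882 m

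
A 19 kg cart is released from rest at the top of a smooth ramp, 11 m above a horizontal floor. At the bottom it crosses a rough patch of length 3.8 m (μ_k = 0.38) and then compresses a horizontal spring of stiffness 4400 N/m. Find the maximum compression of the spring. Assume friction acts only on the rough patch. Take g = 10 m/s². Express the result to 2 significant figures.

Initial energy: E₁ = mgh = (19)(10)(11) = 2090.0 J
Friction removes W_f = μ_k mg d = (0.38)(19)(10)(3.8) = 274.4 J
Energy reaching the spring: E = 2090.0 − 274.4 = 1815.6 J
At max compression ½kx² = E ⇒ x = √(2E/k) = √(2 × 1815.6/4400) = 0.9085 m

x = 0.91 m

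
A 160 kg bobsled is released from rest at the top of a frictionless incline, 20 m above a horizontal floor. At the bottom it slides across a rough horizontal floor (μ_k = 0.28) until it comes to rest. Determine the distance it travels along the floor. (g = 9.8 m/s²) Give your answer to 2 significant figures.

d = 71 m

Applying the work–energy principle:
At rest all PE has been dissipated by friction: mgh = μ_k m g d
d = h/μ_k = 20/0.28 = 71.43 m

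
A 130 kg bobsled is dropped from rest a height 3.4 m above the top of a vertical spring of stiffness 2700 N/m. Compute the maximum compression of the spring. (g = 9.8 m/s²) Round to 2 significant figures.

x = 2.3 m

Take the reference level at the top of the uncompressed spring. At max compression the bobsled has fallen H + x and is momentarily at rest:
mg(H + x) = ½kx²
½(2700)x² − (130)(9.8)x − (130)(9.8)(3.4) = 0
1350x² − 1274x − 4332 = 0
x = [1274 + √(1.623e+06 + 2.3391e+07)]/(2 × 1350) = 2.324 m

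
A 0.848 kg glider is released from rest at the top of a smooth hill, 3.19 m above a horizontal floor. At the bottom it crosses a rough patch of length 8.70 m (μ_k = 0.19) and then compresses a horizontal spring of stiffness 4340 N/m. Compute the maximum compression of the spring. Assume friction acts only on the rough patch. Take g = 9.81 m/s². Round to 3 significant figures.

Initial energy: E₁ = mgh = (0.848)(9.81)(3.19) = 26.537 J
Friction removes W_f = μ_k mg d = (0.19)(0.848)(9.81)(8.70) = 13.75 J
Energy reaching the spring: E = 26.537 − 13.75 = 12.786 J
At max compression ½kx² = E ⇒ x = √(2E/k) = √(2 × 12.786/4340) = 0.07676 m

x = 0.0768 m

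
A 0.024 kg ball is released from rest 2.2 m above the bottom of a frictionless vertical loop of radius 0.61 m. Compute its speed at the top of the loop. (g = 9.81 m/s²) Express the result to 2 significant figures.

Energy conservation: mgh = ½mv_top² + mg(2r)
v_top² = 2g(h − 2r) = 2(9.81)(2.2 − 1.220) = 19.23
v_top = 4.385 m/s

v = 4.4 m/s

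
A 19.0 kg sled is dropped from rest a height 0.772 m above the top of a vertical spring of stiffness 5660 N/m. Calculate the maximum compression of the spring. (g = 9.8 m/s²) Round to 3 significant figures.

Measuring PE from the top of the relaxed spring, at max compression the sled has dropped H + x with zero KE, so:
mg(H + x) = ½kx²
½(5660)x² − (19.0)(9.8)x − (19.0)(9.8)(0.772) = 0
2830x² − 186.2x − 143.7 = 0
x = [186.2 + √(34670 + 1.6272e+06)]/(2 × 2830) = 0.2607 m

x = 0.261 m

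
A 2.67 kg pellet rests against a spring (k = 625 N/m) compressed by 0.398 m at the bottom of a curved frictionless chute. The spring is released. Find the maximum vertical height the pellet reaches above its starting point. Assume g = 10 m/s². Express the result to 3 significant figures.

All spring PE becomes gravitational PE at the highest point: ½kx² = mgh
h = kx²/(2mg) = (625)(0.398)²/(2 × 2.67 × 10) = 1.854 m

h = 1.85 m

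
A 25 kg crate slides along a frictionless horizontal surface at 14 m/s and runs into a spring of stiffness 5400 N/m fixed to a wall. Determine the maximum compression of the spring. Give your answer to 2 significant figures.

x = 0.95 m

All KE is stored as spring PE at maximum compression: ½mv² = ½kx²
x = v√(m/k) = 14 × √(25/5400) = 0.9526 m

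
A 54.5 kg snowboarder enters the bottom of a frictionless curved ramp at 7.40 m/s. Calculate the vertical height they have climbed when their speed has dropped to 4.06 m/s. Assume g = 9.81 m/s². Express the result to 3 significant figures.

Energy balance between the two points: ½mv₁² = ½mv₂² + mgh
h = (v₁² − v₂²)/(2g) = (7.40² − 4.06²)/(2 × 9.81) = 1.951 m

h = 1.95 m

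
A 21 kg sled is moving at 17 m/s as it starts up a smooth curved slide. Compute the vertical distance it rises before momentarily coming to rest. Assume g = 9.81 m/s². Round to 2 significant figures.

Setting KE at the bottom equal to PE gained: ½mv² = mgh
h = v²/(2g) = 17²/(2 × 9.81) = 14.73 m

h = 15 m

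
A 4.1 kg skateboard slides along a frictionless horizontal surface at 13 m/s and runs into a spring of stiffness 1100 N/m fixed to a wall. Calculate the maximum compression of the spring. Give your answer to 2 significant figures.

x = 0.79 m

Conservation of energy between contact and max compression: ½mv² = ½kx²
x = v√(m/k) = 13 × √(4.1/1100) = 0.7937 m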